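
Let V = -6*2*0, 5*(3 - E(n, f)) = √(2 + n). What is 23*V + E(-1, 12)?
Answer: 14/5 ≈ 2.8000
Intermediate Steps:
E(n, f) = 3 - √(2 + n)/5
V = 0 (V = -3*4*0 = -12*0 = 0)
23*V + E(-1, 12) = 23*0 + (3 - √(2 - 1)/5) = 0 + (3 - √1/5) = 0 + (3 - ⅕*1) = 0 + (3 - ⅕) = 0 + 14/5 = 14/5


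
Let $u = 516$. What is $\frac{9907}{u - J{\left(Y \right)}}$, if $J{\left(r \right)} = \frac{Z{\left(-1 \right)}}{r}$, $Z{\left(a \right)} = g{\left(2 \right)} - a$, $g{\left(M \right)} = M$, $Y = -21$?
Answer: $\frac{69349}{3613} \approx 19.194$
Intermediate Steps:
$Z{\left(a \right)} = 2 - a$
$J{\left(r \right)} = \frac{3}{r}$ ($J{\left(r \right)} = \frac{2 - -1}{r} = \frac{2 + 1}{r} = \frac{3}{r}$)
$\frac{9907}{u - J{\left(Y \right)}} = \frac{9907}{516 - \frac{3}{-21}} = \frac{9907}{516 - 3 \left(- \frac{1}{21}\right)} = \frac{9907}{516 - - \frac{1}{7}} = \frac{9907}{516 + \frac{1}{7}} = \frac{9907}{\frac{3613}{7}} = 9907 \cdot \frac{7}{3613} = \frac{69349}{3613}$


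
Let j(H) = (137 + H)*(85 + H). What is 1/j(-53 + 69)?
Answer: 1/15453 ≈ 6.4712e-5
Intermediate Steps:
j(H) = (85 + H)*(137 + H)
1/j(-53 + 69) = 1/(11645 + (-53 + 69)² + 222*(-53 + 69)) = 1/(11645 + 16² + 222*16) = 1/(11645 + 256 + 3552) = 1/15453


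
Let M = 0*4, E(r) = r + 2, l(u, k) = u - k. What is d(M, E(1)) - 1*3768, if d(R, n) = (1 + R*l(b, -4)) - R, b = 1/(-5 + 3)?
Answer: -3767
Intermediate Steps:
b = -½ (b = 1/(-2) = -½ ≈ -0.50000)
E(r) = 2 + r
M = 0
d(R, n) = 1 + 5*R/2 (d(R, n) = (1 + R*(-½ - 1*(-4))) - R = (1 + R*(-½ + 4)) - R = (1 + R*(7/2)) - R = (1 + 7*R/2) - R = 1 + 5*R/2)
d(M, E(1)) - 1*3768 = (1 + (5/2)*0) - 1*3768 = (1 + 0) - 3768 = 1 - 3768 = -3767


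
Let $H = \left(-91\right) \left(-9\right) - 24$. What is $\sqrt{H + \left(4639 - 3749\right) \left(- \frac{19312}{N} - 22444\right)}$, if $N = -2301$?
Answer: $\frac{i \sqrt{105716744051685}}{2301} \approx 4468.4 i$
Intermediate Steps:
$H = 795$ ($H = 819 - 24 = 795$)
$\sqrt{H + \left(4639 - 3749\right) \left(- \frac{19312}{N} - 22444\right)} = \sqrt{795 + \left(4639 - 3749\right) \left(- \frac{19312}{-2301} - 22444\right)} = \sqrt{795 + 890 \left(\left(-19312\right) \left(- \frac{1}{2301}\right) - 22444\right)} = \sqrt{795 + 890 \left(\frac{19312}{2301} - 22444\right)} = \sqrt{795 + 890 \left(- \frac{51624332}{2301}\right)} = \sqrt{795 - \frac{45945655480}{2301}} = \sqrt{- \frac{45943826185}{2301}} = \frac{i \sqrt{105716744051685}}{2301}$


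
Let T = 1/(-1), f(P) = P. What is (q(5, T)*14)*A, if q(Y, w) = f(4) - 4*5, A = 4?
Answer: -896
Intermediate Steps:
T = -1
q(Y, w) = -16 (q(Y, w) = 4 - 4*5 = 4 - 20 = -16)
(q(5, T)*14)*A = -16*14*4 = -224*4 = -896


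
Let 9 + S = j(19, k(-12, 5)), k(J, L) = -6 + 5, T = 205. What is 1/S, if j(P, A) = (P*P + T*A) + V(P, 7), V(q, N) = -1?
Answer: 1/146 ≈ 0.0068493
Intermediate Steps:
k(J, L) = -1
j(P, A) = -1 + P² + 205*A (j(P, A) = (P*P + 205*A) - 1 = (P² + 205*A) - 1 = -1 + P² + 205*A)
S = 146 (S = -9 + (-1 + 19² + 205*(-1)) = -9 + (-1 + 361 - 205) = -9 + 155 = 146)
1/S = 1/146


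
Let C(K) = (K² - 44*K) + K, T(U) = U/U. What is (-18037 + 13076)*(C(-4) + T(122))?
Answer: -937629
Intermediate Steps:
T(U) = 1
C(K) = K² - 43*K
(-18037 + 13076)*(C(-4) + T(122)) = (-18037 + 13076)*(-4*(-43 - 4) + 1) = -4961*(-4*(-47) + 1) = -4961*(188 + 1) = -4961*189 = -937629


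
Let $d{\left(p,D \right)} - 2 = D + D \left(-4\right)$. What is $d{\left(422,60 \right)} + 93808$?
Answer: $93630$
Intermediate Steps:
$d{\left(p,D \right)} = 2 - 3 D$ ($d{\left(p,D \right)} = 2 + \left(D + D \left(-4\right)\right) = 2 + \left(D - 4 D\right) = 2 - 3 D$)
$d{\left(422,60 \right)} + 93808 = \left(2 - 180\right) + 93808 = -178 + 93808 = 93630$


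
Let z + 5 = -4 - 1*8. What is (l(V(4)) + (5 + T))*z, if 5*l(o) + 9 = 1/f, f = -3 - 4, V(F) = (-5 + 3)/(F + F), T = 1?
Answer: -2482/35 ≈ -70.914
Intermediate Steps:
V(F) = -1/F (V(F) = -2*1/(2*F) = -1/F)
f = -7
l(o) = -64/35 (l(o) = -9/5 + (⅕)/(-7) = -9/5 + (⅕)*(-⅐) = -9/5 - 1/35 = -64/35)
z = -17 (z = -5 + (-4 - 1*8) = -5 + (-4 - 8) = -5 - 12 = -17)
(l(V(4)) + (5 + T))*z = (-64/35 + (5 + 1))*(-17) = (-64/35 + 6)*(-17) = (146/35)*(-17) = -2482/35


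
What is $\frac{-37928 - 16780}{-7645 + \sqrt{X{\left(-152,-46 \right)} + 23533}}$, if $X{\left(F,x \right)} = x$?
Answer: $\frac{209121330}{29211269} + \frac{27354 \sqrt{23487}}{29211269} \approx 7.3024$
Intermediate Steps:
$\frac{-37928 - 16780}{-7645 + \sqrt{X{\left(-152,-46 \right)} + 23533}} = \frac{-37928 - 16780}{-7645 + \sqrt{-46 + 23533}} = - \frac{54708}{-7645 + \sqrt{23487}}$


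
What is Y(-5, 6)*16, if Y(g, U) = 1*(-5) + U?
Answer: 16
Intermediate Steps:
Y(g, U) = -5 + U
Y(-5, 6)*16 = (-5 + 6)*16 = 1*16 = 16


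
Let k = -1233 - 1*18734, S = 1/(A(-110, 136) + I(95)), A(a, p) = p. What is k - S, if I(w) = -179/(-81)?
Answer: -223530646/11195 ≈ -19967.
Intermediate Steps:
I(w) = 179/81 (I(w) = -179*(-1/81) = 179/81)
S = 81/11195 (S = 1/(136 + 179/81) = 1/(11195/81) = 81/11195 ≈ 0.0072354)
k = -19967 (k = -1233 - 18734 = -19967)
k - S = -19967 - 1*81/11195 = -19967 - 81/11195 = -223530646/11195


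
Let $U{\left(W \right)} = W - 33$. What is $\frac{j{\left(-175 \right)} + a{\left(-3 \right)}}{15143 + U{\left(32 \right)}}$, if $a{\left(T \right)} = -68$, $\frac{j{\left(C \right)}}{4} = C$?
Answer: $- \frac{384}{7571} \approx -0.05072$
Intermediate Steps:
$j{\left(C \right)} = 4 C$
$U{\left(W \right)} = -33 + W$
$\frac{j{\left(-175 \right)} + a{\left(-3 \right)}}{15143 + U{\left(32 \right)}} = \frac{4 \left(-175\right) - 68}{15143 + \left(-33 + 32\right)} = \frac{-700 - 68}{15143 - 1} = - \frac{768}{15142} = \left(-768\right) \frac{1}{15142} = - \frac{384}{7571}$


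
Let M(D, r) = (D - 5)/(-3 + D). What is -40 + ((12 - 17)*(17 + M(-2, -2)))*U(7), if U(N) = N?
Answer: -684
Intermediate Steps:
M(D, r) = (-5 + D)/(-3 + D)
-40 + ((12 - 17)*(17 + M(-2, -2)))*U(7) = -40 + ((12 - 17)*(17 + (-5 - 2)/(-3 - 2)))*7 = -40 - 5*(17 - 7/(-5))*7 = -40 - 5*(17 - ⅕*(-7))*7 = -40 - 5*(17 + 7/5)*7 = -40 - 5*92/5*7 = -40 - 92*7 = -40 - 644 = -684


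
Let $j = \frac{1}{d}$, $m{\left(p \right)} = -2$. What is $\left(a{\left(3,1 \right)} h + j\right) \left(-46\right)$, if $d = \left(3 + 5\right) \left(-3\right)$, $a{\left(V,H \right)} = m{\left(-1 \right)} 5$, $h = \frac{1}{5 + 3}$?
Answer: $\frac{713}{12} \approx 59.417$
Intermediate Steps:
$h = \frac{1}{8} \approx 0.125$
$a{\left(V,H \right)} = -10$ ($a{\left(V,H \right)} = \left(-2\right) 5 = -10$)
$d = -24$ ($d = 8 \left(-3\right) = -24$)
$j = - \frac{1}{24}$ ($j = \frac{1}{-24} = - \frac{1}{24} \approx -0.041667$)
$\left(a{\left(3,1 \right)} h + j\right) \left(-46\right) = \left(\left(-10\right) \frac{1}{8} - \frac{1}{24}\right) \left(-46\right) = \left(- \frac{5}{4} - \frac{1}{24}\right) \left(-46\right) = \left(- \frac{31}{24}\right) \left(-46\right) = \frac{713}{12}$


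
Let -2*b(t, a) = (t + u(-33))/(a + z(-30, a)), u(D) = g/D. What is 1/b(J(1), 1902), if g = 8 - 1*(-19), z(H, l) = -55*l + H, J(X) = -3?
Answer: -376706/7 ≈ -53815.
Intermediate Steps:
z(H, l) = H - 55*l
g = 27 (g = 8 + 19 = 27)
u(D) = 27/D
b(t, a) = -(-9/11 + t)/(2*(-30 - 54*a)) (b(t, a) = -(t + 27/(-33))/(2*(a + (-30 - 55*a))) = -(t + 27*(-1/33))/(2*(-30 - 54*a)) = -(t - 9/11)/(2*(-30 - 54*a)) = -(-9/11 + t)/(2*(-30 - 54*a)))
1/b(J(1), 1902) = 1/((-9 + 11*(-3))/(132*(5 + 9*1902))) = 1/((-9 - 33)/(132*(5 + 17118))) = 1/((1/132)*(-42)/17123) = 1/((1/132)*(1/17123)*(-42)) = 1/(-7/376706) = -376706/7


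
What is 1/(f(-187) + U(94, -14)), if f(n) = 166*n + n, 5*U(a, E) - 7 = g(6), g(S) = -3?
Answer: -5/156141 ≈ -3.2022e-5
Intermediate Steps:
U(a, E) = ⅘ (U(a, E) = 7/5 + (⅕)*(-3) = 7/5 - ⅗ = ⅘)
f(n) = 167*n
1/(f(-187) + U(94, -14)) = 1/(167*(-187) + ⅘) = 1/(-31229 + ⅘) = 1/(-156141/5) = -5/156141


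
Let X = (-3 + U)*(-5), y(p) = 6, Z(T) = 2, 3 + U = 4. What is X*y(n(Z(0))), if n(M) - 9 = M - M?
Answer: 60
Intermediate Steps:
U = 1 (U = -3 + 4 = 1)
n(M) = 9 (n(M) = 9 + (M - M) = 9 + 0 = 9)
X = 10 (X = (-3 + 1)*(-5) = -2*(-5) = 10)
X*y(n(Z(0))) = 10*6 = 60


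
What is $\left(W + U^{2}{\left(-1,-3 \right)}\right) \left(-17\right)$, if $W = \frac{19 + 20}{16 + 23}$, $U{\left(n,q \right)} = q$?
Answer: $-170$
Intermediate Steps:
$W = 1$ ($W = \frac{39}{39} = 39 \cdot \frac{1}{39} = 1$)
$\left(W + U^{2}{\left(-1,-3 \right)}\right) \left(-17\right) = \left(1 + \left(-3\right)^{2}\right) \left(-17\right) = \left(1 + 9\right) \left(-17\right) = 10 \left(-17\right) = -170$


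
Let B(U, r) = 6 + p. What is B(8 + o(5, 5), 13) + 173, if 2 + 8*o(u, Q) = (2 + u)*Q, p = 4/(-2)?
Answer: 177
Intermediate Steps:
p = -2 (p = 4*(-1/2) = -2)
o(u, Q) = -1/4 + Q*(2 + u)/8 (o(u, Q) = -1/4 + ((2 + u)*Q)/8 = -1/4 + (Q*(2 + u))/8 = -1/4 + Q*(2 + u)/8)
B(U, r) = 4 (B(U, r) = 6 - 2 = 4)
B(8 + o(5, 5), 13) + 173 = 4 + 173 = 177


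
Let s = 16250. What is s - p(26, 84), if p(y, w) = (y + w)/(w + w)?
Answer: 1364945/84 ≈ 16249.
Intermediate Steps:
p(y, w) = (w + y)/(2*w) (p(y, w) = (w + y)/((2*w)) = (w + y)*(1/(2*w)) = (w + y)/(2*w))
s - p(26, 84) = 16250 - (84 + 26)/(2*84) = 16250 - 110/(2*84) = 16250 - 1*55/84 = 16250 - 55/84 = 1364945/84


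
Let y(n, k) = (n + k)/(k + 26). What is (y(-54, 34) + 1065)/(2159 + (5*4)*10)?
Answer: 3194/7077 ≈ 0.45132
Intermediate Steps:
y(n, k) = (k + n)/(26 + k)
(y(-54, 34) + 1065)/(2159 + (5*4)*10) = ((34 - 54)/(26 + 34) + 1065)/(2159 + (5*4)*10) = (-20/60 + 1065)/(2159 + 20*10) = ((1/60)*(-20) + 1065)/(2159 + 200) = (-⅓ + 1065)/2359 = (3194/3)*(1/2359) = 3194/7077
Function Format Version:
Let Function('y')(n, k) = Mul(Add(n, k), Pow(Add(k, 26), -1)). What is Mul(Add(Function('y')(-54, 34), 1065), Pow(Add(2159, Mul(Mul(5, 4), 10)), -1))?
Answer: Rational(3194, 7077) ≈ 0.45132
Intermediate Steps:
Function('y')(n, k) = Mul(Pow(Add(26, k), -1), Add(k, n)) (Function('y')(n, k) = Mul(Add(k, n), Pow(Add(26, k), -1)) = Mul(Pow(Add(26, k), -1), Add(k, n)))
Mul(Add(Function('y')(-54, 34), 1065), Pow(Add(2159, Mul(Mul(5, 4), 10)), -1)) = Mul(Add(Mul(Pow(Add(26, 34), -1), Add(34, -54)), 1065), Pow(Add(2159, Mul(Mul(5, 4), 10)), -1)) = Mul(Add(Mul(Pow(60, -1), -20), 1065), Pow(Add(2159, Mul(20, 10)), -1)) = Mul(Add(Mul(Rational(1, 60), -20), 1065), Pow(Add(2159, 200), -1)) = Mul(Add(Rational(-1, 3), 1065), Pow(2359, -1)) = Mul(Rational(3194, 3), Rational(1, 2359)) = Rational(3194, 7077)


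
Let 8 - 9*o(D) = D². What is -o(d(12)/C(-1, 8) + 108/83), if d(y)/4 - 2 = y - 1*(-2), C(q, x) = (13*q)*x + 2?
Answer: -135212408/161264601 ≈ -0.83845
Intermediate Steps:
C(q, x) = 2 + 13*q*x (C(q, x) = 13*q*x + 2 = 2 + 13*q*x)
d(y) = 16 + 4*y (d(y) = 8 + 4*(y - 1*(-2)) = 8 + 4*(y + 2) = 8 + 4*(2 + y) = 8 + (8 + 4*y) = 16 + 4*y)
o(D) = 8/9 - D²/9
-o(d(12)/C(-1, 8) + 108/83) = -(8/9 - ((16 + 4*12)/(2 + 13*(-1)*8) + 108/83)²/9) = -(8/9 - ((16 + 48)/(2 - 104) + 108*(1/83))²/9) = -(8/9 - (64/(-102) + 108/83)²/9) = -(8/9 - (64*(-1/102) + 108/83)²/9) = -(8/9 - (-32/51 + 108/83)²/9) = -(8/9 - (2852/4233)²/9) = -(8/9 - ⅑*8133904/17918289) = -(8/9 - 8133904/161264601) = -1*135212408/161264601 = -135212408/161264601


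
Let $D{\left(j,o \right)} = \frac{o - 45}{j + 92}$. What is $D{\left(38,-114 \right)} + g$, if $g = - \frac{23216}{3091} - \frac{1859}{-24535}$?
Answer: $- \frac{17071956549}{1971779810} \approx -8.6581$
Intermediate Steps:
$g = - \frac{563858391}{75837685}$ ($g = \left(-23216\right) \frac{1}{3091} - - \frac{1859}{24535} = - \frac{23216}{3091} + \frac{1859}{24535} = - \frac{563858391}{75837685} \approx -7.4351$)
$D{\left(j,o \right)} = \frac{-45 + o}{92 + j}$
$D{\left(38,-114 \right)} + g = \frac{-45 - 114}{92 + 38} - \frac{563858391}{75837685} = \frac{1}{130} \left(-159\right) - \frac{563858391}{75837685} = - \frac{159}{130} - \frac{563858391}{75837685} = - \frac{17071956549}{1971779810}$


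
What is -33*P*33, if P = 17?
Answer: -18513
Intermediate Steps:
-33*P*33 = -33*17*33 = -561*33 = -18513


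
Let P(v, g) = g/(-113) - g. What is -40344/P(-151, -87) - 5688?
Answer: -10162076/1653 ≈ -6147.7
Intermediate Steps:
P(v, g) = -114*g/113 (P(v, g) = g*(-1/113) - g = -g/113 - g = -114*g/113)
-40344/P(-151, -87) - 5688 = -40344/((-114/113*(-87))) - 5688 = -40344/9918/113 - 5688 = -40344*113/9918 - 5688 = -759812/1653 - 5688 = -10162076/1653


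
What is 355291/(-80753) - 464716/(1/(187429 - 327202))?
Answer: 5245290883434113/80753 ≈ 6.4955e+10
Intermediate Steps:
355291/(-80753) - 464716/(1/(187429 - 327202)) = 355291*(-1/80753) - 464716/(1/(-139773)) = -355291/80753 - 464716/(-1/139773) = -355291/80753 - 464716*(-139773) = -355291/80753 + 64954749468 = 5245290883434113/80753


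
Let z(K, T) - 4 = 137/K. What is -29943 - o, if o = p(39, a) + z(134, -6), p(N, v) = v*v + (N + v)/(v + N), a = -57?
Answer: -4448535/134 ≈ -33198.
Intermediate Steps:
z(K, T) = 4 + 137/K
p(N, v) = 1 + v² (p(N, v) = v² + (N + v)/(N + v) = v² + 1 = 1 + v²)
o = 436173/134 (o = (1 + (-57)²) + (4 + 137/134) = (1 + 3249) + (4 + 137*(1/134)) = 3250 + (4 + 137/134) = 3250 + 673/134 = 436173/134 ≈ 3255.0)
-29943 - o = -29943 - 1*436173/134 = -29943 - 436173/134 = -4448535/134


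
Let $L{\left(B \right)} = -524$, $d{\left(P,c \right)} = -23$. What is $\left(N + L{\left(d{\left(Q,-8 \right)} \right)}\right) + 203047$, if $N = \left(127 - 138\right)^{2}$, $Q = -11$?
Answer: $202644$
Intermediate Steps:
$N = 121$ ($N = \left(-11\right)^{2} = 121$)
$\left(N + L{\left(d{\left(Q,-8 \right)} \right)}\right) + 203047 = \left(121 - 524\right) + 203047 = -403 + 203047 = 202644$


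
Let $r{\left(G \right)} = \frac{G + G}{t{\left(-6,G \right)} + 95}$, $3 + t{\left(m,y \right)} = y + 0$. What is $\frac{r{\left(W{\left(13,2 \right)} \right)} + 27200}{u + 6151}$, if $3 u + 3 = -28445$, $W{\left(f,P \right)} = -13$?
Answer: $- \frac{6446322}{789605} \approx -8.164$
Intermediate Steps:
$u = - \frac{28448}{3}$ ($u = -1 + \frac{1}{3} \left(-28445\right) = -1 - \frac{28445}{3} = - \frac{28448}{3} \approx -9482.7$)
$t{\left(m,y \right)} = -3 + y$ ($t{\left(m,y \right)} = -3 + \left(y + 0\right) = -3 + y$)
$r{\left(G \right)} = \frac{2 G}{92 + G}$ ($r{\left(G \right)} = \frac{G + G}{\left(-3 + G\right) + 95} = \frac{2 G}{92 + G}$)
$\frac{r{\left(W{\left(13,2 \right)} \right)} + 27200}{u + 6151} = \frac{2 \left(-13\right) \frac{1}{92 - 13} + 27200}{- \frac{28448}{3} + 6151} = \frac{2 \left(-13\right) \frac{1}{79} + 27200}{- \frac{9995}{3}} = \left(2 \left(-13\right) \frac{1}{79} + 27200\right) \left(- \frac{3}{9995}\right) = \left(- \frac{26}{79} + 27200\right) \left(- \frac{3}{9995}\right) = \frac{2148774}{79} \left(- \frac{3}{9995}\right) = - \frac{6446322}{789605}$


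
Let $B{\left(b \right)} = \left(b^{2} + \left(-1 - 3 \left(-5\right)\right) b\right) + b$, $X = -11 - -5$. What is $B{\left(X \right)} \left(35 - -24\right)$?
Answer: $-3186$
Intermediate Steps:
$X = -6$ ($X = -11 + 5 = -6$)
$B{\left(b \right)} = b^{2} + 15 b$ ($B{\left(b \right)} = \left(b^{2} + \left(-1 - -15\right) b\right) + b = \left(b^{2} + \left(-1 + 15\right) b\right) + b = \left(b^{2} + 14 b\right) + b = b^{2} + 15 b$)
$B{\left(X \right)} \left(35 - -24\right) = - 6 \left(15 - 6\right) \left(35 - -24\right) = \left(-6\right) 9 \left(35 + 24\right) = \left(-54\right) 59 = -3186$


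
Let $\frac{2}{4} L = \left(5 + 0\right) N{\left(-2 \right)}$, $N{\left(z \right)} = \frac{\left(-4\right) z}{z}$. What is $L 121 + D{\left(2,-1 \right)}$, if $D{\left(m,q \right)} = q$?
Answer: $-4841$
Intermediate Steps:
$N{\left(z \right)} = -4$
$L = -40$ ($L = 2 \left(5 + 0\right) \left(-4\right) = 2 \cdot 5 \left(-4\right) = 2 \left(-20\right) = -40$)
$L 121 + D{\left(2,-1 \right)} = \left(-40\right) 121 - 1 = -4840 - 1 = -4841$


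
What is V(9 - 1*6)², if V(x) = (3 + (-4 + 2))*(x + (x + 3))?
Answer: 81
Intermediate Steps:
V(x) = 3 + 2*x (V(x) = (3 - 2)*(x + (3 + x)) = 1*(3 + 2*x) = 3 + 2*x)
V(9 - 1*6)² = (3 + 2*(9 - 1*6))² = (3 + 2*(9 - 6))² = (3 + 2*3)² = (3 + 6)² = 9² = 81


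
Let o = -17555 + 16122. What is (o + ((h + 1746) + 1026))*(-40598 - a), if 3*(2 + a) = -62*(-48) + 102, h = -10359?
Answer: 375430440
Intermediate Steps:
o = -1433
a = 1024 (a = -2 + (-62*(-48) + 102)/3 = -2 + (2976 + 102)/3 = -2 + (1/3)*3078 = -2 + 1026 = 1024)
(o + ((h + 1746) + 1026))*(-40598 - a) = (-1433 + ((-10359 + 1746) + 1026))*(-40598 - 1*1024) = (-1433 + (-8613 + 1026))*(-40598 - 1024) = (-1433 - 7587)*(-41622) = -9020*(-41622) = 375430440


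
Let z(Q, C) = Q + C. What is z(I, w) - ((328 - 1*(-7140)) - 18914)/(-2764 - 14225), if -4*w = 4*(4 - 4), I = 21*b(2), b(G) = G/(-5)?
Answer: -770768/84945 ≈ -9.0737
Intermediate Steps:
b(G) = -G/5 (b(G) = G*(-1/5) = -G/5)
I = -42/5 (I = 21*(-1/5*2) = 21*(-2/5) = -42/5 ≈ -8.4000)
w = 0 (w = -(4 - 4) = -0 = -1/4*0 = 0)
z(Q, C) = C + Q
z(I, w) - ((328 - 1*(-7140)) - 18914)/(-2764 - 14225) = (0 - 42/5) - ((328 - 1*(-7140)) - 18914)/(-2764 - 14225) = -42/5 - ((328 + 7140) - 18914)/(-16989) = -42/5 - (7468 - 18914)*(-1)/16989 = -42/5 - (-11446)*(-1)/16989 = -42/5 - 1*11446/16989 = -42/5 - 11446/16989 = -770768/84945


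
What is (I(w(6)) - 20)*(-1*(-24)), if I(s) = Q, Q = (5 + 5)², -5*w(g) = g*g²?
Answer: 1920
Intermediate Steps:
w(g) = -g³/5 (w(g) = -g*g²/5 = -g³/5)
Q = 100 (Q = 10² = 100)
I(s) = 100
(I(w(6)) - 20)*(-1*(-24)) = (100 - 20)*(-1*(-24)) = 80*24 = 1920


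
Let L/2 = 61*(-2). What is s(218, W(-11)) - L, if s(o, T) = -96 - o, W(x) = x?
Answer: -70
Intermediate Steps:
L = -244 (L = 2*(61*(-2)) = 2*(-122) = -244)
s(218, W(-11)) - L = (-96 - 1*218) - 1*(-244) = (-96 - 218) + 244 = -314 + 244 = -70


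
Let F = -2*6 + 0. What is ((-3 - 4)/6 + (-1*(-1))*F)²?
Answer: 6241/36 ≈ 173.36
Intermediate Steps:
F = -12 (F = -12 + 0 = -12)
((-3 - 4)/6 + (-1*(-1))*F)² = ((-3 - 4)/6 - 1*(-1)*(-12))² = ((⅙)*(-7) + 1*(-12))² = (-7/6 - 12)² = (-79/6)² = 6241/36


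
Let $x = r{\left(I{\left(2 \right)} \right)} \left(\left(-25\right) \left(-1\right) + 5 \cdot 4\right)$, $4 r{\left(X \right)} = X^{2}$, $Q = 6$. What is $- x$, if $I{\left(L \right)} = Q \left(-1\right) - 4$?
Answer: $-1125$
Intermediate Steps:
$I{\left(L \right)} = -10$ ($I{\left(L \right)} = 6 \left(-1\right) - 4 = -6 - 4 = -10$)
$r{\left(X \right)} = \frac{X^{2}}{4}$
$x = 1125$ ($x = \frac{\left(-10\right)^{2}}{4} \left(\left(-25\right) \left(-1\right) + 5 \cdot 4\right) = \frac{1}{4} \cdot 100 \left(25 + 20\right) = 25 \cdot 45 = 1125$)
$- x = \left(-1\right) 1125 = -1125$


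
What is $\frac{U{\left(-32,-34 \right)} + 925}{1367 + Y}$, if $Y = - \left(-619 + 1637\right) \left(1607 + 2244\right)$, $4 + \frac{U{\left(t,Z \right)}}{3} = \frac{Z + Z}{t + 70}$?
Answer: $- \frac{17245}{74460069} \approx -0.0002316$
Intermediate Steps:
$U{\left(t,Z \right)} = -12 + \frac{6 Z}{70 + t}$ ($U{\left(t,Z \right)} = -12 + 3 \frac{Z + Z}{t + 70} = -12 + 3 \frac{2 Z}{70 + t} = -12 + \frac{6 Z}{70 + t}$)
$Y = -3920318$ ($Y = - 1018 \cdot 3851 = \left(-1\right) 3920318 = -3920318$)
$\frac{U{\left(-32,-34 \right)} + 925}{1367 + Y} = \frac{\frac{6 \left(-140 - 34 - -64\right)}{70 - 32} + 925}{1367 - 3920318} = \frac{\frac{6 \left(-140 - 34 + 64\right)}{38} + 925}{-3918951} = \left(6 \cdot \frac{1}{38} \left(-110\right) + 925\right) \left(- \frac{1}{3918951}\right) = \left(- \frac{330}{19} + 925\right) \left(- \frac{1}{3918951}\right) = \frac{17245}{19} \left(- \frac{1}{3918951}\right) = - \frac{17245}{74460069}$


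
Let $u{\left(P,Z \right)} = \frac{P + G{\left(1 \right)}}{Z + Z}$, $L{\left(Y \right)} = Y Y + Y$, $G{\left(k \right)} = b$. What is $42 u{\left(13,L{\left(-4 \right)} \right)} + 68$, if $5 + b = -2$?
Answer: $\frac{157}{2} \approx 78.5$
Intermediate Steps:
$b = -7$ ($b = -5 - 2 = -7$)
$G{\left(k \right)} = -7$
$L{\left(Y \right)} = Y + Y^{2}$ ($L{\left(Y \right)} = Y^{2} + Y = Y + Y^{2}$)
$u{\left(P,Z \right)} = \frac{-7 + P}{2 Z}$ ($u{\left(P,Z \right)} = \frac{P - 7}{Z + Z} = \frac{-7 + P}{2 Z}$)
$42 u{\left(13,L{\left(-4 \right)} \right)} + 68 = 42 \frac{-7 + 13}{2 \left(- 4 \left(1 - 4\right)\right)} + 68 = 42 \cdot \frac{1}{2} \frac{1}{\left(-4\right) \left(-3\right)} 6 + 68 = 42 \cdot \frac{1}{2} \cdot \frac{1}{12} \cdot 6 + 68 = 42 \cdot \frac{1}{4} + 68 = \frac{21}{2} + 68 = \frac{157}{2}$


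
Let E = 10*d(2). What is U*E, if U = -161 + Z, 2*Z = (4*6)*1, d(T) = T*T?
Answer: -5960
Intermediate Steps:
d(T) = T²
Z = 12 (Z = ((4*6)*1)/2 = (24*1)/2 = (½)*24 = 12)
E = 40 (E = 10*2² = 10*4 = 40)
U = -149 (U = -161 + 12 = -149)
U*E = -149*40 = -5960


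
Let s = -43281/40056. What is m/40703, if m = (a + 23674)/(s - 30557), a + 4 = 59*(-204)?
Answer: -155337168/16607291718173 ≈ -9.3535e-6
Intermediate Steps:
s = -14427/13352 (s = -43281*1/40056 = -14427/13352 ≈ -1.0805)
a = -12040 (a = -4 + 59*(-204) = -4 - 12036 = -12040)
m = -155337168/408011491 (m = (-12040 + 23674)/(-14427/13352 - 30557) = 11634/(-408011491/13352) = 11634*(-13352/408011491) = -155337168/408011491 ≈ -0.38072)
m/40703 = -155337168/408011491/40703 = -155337168/408011491*1/40703 = -155337168/16607291718173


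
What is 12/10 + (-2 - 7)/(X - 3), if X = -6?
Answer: 11/5 ≈ 2.2000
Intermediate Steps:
12/10 + (-2 - 7)/(X - 3) = 12/10 + (-2 - 7)/(-6 - 3) = (⅒)*12 - 9/(-9) = 6/5 - 9*(-⅑) = 6/5 + 1 = 11/5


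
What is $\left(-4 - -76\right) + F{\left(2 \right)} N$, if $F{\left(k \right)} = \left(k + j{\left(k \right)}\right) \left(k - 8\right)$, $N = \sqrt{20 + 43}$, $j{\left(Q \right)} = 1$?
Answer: $72 - 54 \sqrt{7} \approx -70.871$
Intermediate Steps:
$N = 3 \sqrt{7}$ ($N = \sqrt{63} = 3 \sqrt{7} \approx 7.9373$)
$F{\left(k \right)} = \left(1 + k\right) \left(-8 + k\right)$ ($F{\left(k \right)} = \left(k + 1\right) \left(k - 8\right) = \left(1 + k\right) \left(-8 + k\right)$)
$\left(-4 - -76\right) + F{\left(2 \right)} N = \left(-4 - -76\right) + \left(-8 + 2^{2} - 14\right) 3 \sqrt{7} = \left(-4 + 76\right) + \left(-8 + 4 - 14\right) 3 \sqrt{7} = 72 - 18 \cdot 3 \sqrt{7} = 72 - 54 \sqrt{7}$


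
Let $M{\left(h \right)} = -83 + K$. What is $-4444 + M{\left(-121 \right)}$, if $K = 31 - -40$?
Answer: $-4456$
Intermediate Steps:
$K = 71$ ($K = 31 + 40 = 71$)
$M{\left(h \right)} = -12$ ($M{\left(h \right)} = -83 + 71 = -12$)
$-4444 + M{\left(-121 \right)} = -4444 - 12 = -4456$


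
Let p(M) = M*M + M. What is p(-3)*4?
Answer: 24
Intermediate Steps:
p(M) = M + M² (p(M) = M² + M = M + M²)
p(-3)*4 = -3*(1 - 3)*4 = -3*(-2)*4 = 6*4 = 24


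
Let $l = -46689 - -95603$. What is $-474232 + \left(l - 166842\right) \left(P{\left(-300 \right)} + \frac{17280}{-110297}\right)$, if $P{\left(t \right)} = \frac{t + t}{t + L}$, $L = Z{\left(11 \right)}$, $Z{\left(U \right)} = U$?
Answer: $- \frac{22331879807096}{31875833} \approx -7.0059 \cdot 10^{5}$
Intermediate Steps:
$L = 11$
$P{\left(t \right)} = \frac{2 t}{11 + t}$ ($P{\left(t \right)} = \frac{t + t}{t + 11} = \frac{2 t}{11 + t}$)
$l = 48914$ ($l = -46689 + 95603 = 48914$)
$-474232 + \left(l - 166842\right) \left(P{\left(-300 \right)} + \frac{17280}{-110297}\right) = -474232 + \left(48914 - 166842\right) \left(2 \left(-300\right) \frac{1}{11 - 300} + \frac{17280}{-110297}\right) = -474232 - 117928 \left(2 \left(-300\right) \frac{1}{-289} + 17280 \left(- \frac{1}{110297}\right)\right) = -474232 - 117928 \left(2 \left(-300\right) \left(- \frac{1}{289}\right) - \frac{17280}{110297}\right) = -474232 - 117928 \left(\frac{600}{289} - \frac{17280}{110297}\right) = -474232 - \frac{7215339771840}{31875833} = - \frac{22331879807096}{31875833}$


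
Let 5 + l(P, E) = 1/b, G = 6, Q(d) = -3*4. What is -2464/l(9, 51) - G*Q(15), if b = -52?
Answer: 146920/261 ≈ 562.91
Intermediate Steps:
Q(d) = -12
l(P, E) = -261/52 (l(P, E) = -5 + 1/(-52) = -5 - 1/52 = -261/52)
-2464/l(9, 51) - G*Q(15) = -2464/(-261/52) - 6*(-12) = -2464*(-52/261) - 1*(-72) = 128128/261 + 72 = 146920/261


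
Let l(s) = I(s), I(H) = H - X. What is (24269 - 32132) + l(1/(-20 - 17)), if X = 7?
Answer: -291191/37 ≈ -7870.0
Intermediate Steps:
I(H) = -7 + H (I(H) = H - 1*7 = H - 7 = -7 + H)
l(s) = -7 + s
(24269 - 32132) + l(1/(-20 - 17)) = (24269 - 32132) + (-7 + 1/(-20 - 17)) = -7863 + (-7 + 1/(-37)) = -7863 + (-7 - 1/37) = -7863 - 260/37 = -291191/37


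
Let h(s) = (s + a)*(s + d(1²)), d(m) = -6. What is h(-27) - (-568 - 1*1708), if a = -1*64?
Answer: 5279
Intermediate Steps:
a = -64
h(s) = (-64 + s)*(-6 + s) (h(s) = (s - 64)*(s - 6) = (-64 + s)*(-6 + s))
h(-27) - (-568 - 1*1708) = (384 + (-27)² - 70*(-27)) - (-568 - 1*1708) = (384 + 729 + 1890) - (-568 - 1708) = 3003 - 1*(-2276) = 3003 + 2276 = 5279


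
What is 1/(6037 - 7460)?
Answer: -1/1423 ≈ -0.00070274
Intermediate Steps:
1/(6037 - 7460) = 1/(-1423) = -1/1423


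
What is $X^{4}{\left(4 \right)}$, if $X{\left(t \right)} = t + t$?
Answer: $4096$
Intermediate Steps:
$X{\left(t \right)} = 2 t$
$X^{4}{\left(4 \right)} = \left(2 \cdot 4\right)^{4} = 8^{4} = 4096$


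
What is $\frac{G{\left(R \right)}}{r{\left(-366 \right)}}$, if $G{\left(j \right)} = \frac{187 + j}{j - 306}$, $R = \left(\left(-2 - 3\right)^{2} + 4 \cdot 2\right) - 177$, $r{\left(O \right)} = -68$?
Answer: $\frac{43}{30600} \approx 0.0014052$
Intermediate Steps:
$R = -144$ ($R = \left(\left(-5\right)^{2} + 8\right) - 177 = \left(25 + 8\right) - 177 = 33 - 177 = -144$)
$G{\left(j \right)} = \frac{187 + j}{-306 + j}$
$\frac{G{\left(R \right)}}{r{\left(-366 \right)}} = \frac{\frac{1}{-306 - 144} \left(187 - 144\right)}{-68} = \frac{1}{-450} \cdot 43 \left(- \frac{1}{68}\right) = \left(- \frac{1}{450}\right) 43 \left(- \frac{1}{68}\right) = \left(- \frac{43}{450}\right) \left(- \frac{1}{68}\right) = \frac{43}{30600}$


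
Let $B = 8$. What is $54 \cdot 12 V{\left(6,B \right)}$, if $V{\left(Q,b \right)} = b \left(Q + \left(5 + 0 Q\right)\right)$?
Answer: $57024$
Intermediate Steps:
$V{\left(Q,b \right)} = b \left(5 + Q\right)$ ($V{\left(Q,b \right)} = b \left(Q + \left(5 + 0\right)\right) = b \left(Q + 5\right) = b \left(5 + Q\right)$)
$54 \cdot 12 V{\left(6,B \right)} = 54 \cdot 12 \cdot 8 \left(5 + 6\right) = 648 \cdot 8 \cdot 11 = 648 \cdot 88 = 57024$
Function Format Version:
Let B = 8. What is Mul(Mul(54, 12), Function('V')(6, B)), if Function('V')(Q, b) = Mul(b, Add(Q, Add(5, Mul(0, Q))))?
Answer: 57024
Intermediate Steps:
Function('V')(Q, b) = Mul(b, Add(5, Q)) (Function('V')(Q, b) = Mul(b, Add(Q, Add(5, 0))) = Mul(b, Add(Q, 5)) = Mul(b, Add(5, Q)))
Mul(Mul(54, 12), Function('V')(6, B)) = Mul(Mul(54, 12), Mul(8, Add(5, 6))) = Mul(648, Mul(8, 11)) = Mul(648, 88) = 57024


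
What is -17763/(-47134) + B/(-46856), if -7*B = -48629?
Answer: 252431615/1104255352 ≈ 0.22860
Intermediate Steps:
B = 6947 (B = -⅐*(-48629) = 6947)
-17763/(-47134) + B/(-46856) = -17763/(-47134) + 6947/(-46856) = -17763*(-1/47134) + 6947*(-1/46856) = 17763/47134 - 6947/46856 = 252431615/1104255352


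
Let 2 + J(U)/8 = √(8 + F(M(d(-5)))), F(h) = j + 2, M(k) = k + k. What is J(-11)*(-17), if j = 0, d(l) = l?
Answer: 272 - 136*√10 ≈ -158.07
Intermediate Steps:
M(k) = 2*k
F(h) = 2 (F(h) = 0 + 2 = 2)
J(U) = -16 + 8*√10 (J(U) = -16 + 8*√(8 + 2) = -16 + 8*√10)
J(-11)*(-17) = (-16 + 8*√10)*(-17) = 272 - 136*√10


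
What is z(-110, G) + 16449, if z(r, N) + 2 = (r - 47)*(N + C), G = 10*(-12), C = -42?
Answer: 41881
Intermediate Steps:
G = -120
z(r, N) = -2 + (-47 + r)*(-42 + N) (z(r, N) = -2 + (r - 47)*(N - 42) = -2 + (-47 + r)*(-42 + N))
z(-110, G) + 16449 = (1972 - 47*(-120) - 42*(-110) - 120*(-110)) + 16449 = (1972 + 5640 + 4620 + 13200) + 16449 = 25432 + 16449 = 41881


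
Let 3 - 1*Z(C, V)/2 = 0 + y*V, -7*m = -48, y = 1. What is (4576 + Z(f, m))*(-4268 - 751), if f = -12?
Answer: -22928226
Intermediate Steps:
m = 48/7 (m = -⅐*(-48) = 48/7 ≈ 6.8571)
Z(C, V) = 6 - 2*V (Z(C, V) = 6 - 2*(0 + 1*V) = 6 - 2*(0 + V) = 6 - 2*V)
(4576 + Z(f, m))*(-4268 - 751) = (4576 + (6 - 2*48/7))*(-4268 - 751) = (4576 + (6 - 96/7))*(-5019) = (4576 - 54/7)*(-5019) = (31978/7)*(-5019) = -22928226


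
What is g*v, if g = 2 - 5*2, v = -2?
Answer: 16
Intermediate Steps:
g = -8 (g = 2 - 10 = -8)
g*v = -8*(-2) = 16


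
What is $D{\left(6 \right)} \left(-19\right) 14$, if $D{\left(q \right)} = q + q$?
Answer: $-3192$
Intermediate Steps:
$D{\left(q \right)} = 2 q$
$D{\left(6 \right)} \left(-19\right) 14 = 2 \cdot 6 \left(-19\right) 14 = 12 \left(-19\right) 14 = \left(-228\right) 14 = -3192$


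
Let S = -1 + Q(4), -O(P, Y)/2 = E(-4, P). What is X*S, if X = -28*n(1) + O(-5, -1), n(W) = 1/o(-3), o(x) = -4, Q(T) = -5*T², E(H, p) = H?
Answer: -1215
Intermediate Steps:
O(P, Y) = 8 (O(P, Y) = -2*(-4) = 8)
n(W) = -¼ (n(W) = 1/(-4) = -¼)
S = -81 (S = -1 - 5*4² = -1 - 5*16 = -1 - 80 = -81)
X = 15 (X = -28*(-¼) + 8 = 7 + 8 = 15)
X*S = 15*(-81) = -1215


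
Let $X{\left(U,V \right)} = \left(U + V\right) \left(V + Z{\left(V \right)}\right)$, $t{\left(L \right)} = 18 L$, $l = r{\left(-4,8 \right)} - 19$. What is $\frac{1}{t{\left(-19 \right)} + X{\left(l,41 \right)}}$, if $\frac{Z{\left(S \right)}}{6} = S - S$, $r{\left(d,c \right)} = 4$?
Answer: $\frac{1}{724} \approx 0.0013812$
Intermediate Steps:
$Z{\left(S \right)} = 0$ ($Z{\left(S \right)} = 6 \left(S - S\right) = 6 \cdot 0 = 0$)
$l = -15$ ($l = 4 - 19 = -15$)
$X{\left(U,V \right)} = V \left(U + V\right)$ ($X{\left(U,V \right)} = \left(U + V\right) \left(V + 0\right) = \left(U + V\right) V = V \left(U + V\right)$)
$\frac{1}{t{\left(-19 \right)} + X{\left(l,41 \right)}} = \frac{1}{18 \left(-19\right) + 41 \left(-15 + 41\right)} = \frac{1}{-342 + 41 \cdot 26} = \frac{1}{-342 + 1066} = \frac{1}{724}$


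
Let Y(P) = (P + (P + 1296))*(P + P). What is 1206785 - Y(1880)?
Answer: -17803775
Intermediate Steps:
Y(P) = 2*P*(1296 + 2*P) (Y(P) = (P + (1296 + P))*(2*P) = (1296 + 2*P)*(2*P) = 2*P*(1296 + 2*P))
1206785 - Y(1880) = 1206785 - 4*1880*(648 + 1880) = 1206785 - 4*1880*2528 = 1206785 - 1*19010560 = 1206785 - 19010560 = -17803775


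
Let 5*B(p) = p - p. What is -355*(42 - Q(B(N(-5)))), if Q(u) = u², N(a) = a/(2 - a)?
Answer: -14910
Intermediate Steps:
B(p) = 0 (B(p) = (p - p)/5 = (⅕)*0 = 0)
-355*(42 - Q(B(N(-5)))) = -355*(42 - 1*0²) = -355*(42 - 1*0) = -355*(42 + 0) = -355*42 = -14910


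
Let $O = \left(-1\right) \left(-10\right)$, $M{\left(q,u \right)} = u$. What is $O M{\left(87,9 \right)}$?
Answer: $90$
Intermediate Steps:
$O = 10$
$O M{\left(87,9 \right)} = 10 \cdot 9 = 90$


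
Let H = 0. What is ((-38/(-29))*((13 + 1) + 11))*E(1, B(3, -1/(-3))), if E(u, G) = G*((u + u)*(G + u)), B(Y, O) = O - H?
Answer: 7600/261 ≈ 29.119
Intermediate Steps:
B(Y, O) = O (B(Y, O) = O - 1*0 = O + 0 = O)
E(u, G) = 2*G*u*(G + u) (E(u, G) = G*((2*u)*(G + u)) = G*(2*u*(G + u)) = 2*G*u*(G + u))
((-38/(-29))*((13 + 1) + 11))*E(1, B(3, -1/(-3))) = ((-38/(-29))*((13 + 1) + 11))*(2*(-1/(-3))*1*(-1/(-3) + 1)) = ((-38*(-1/29))*(14 + 11))*(2*(-1*(-1/3))*1*(-1*(-1/3) + 1)) = ((38/29)*25)*(2*(1/3)*1*(1/3 + 1)) = 950*(2*(1/3)*1*(4/3))/29 = (950/29)*(8/9) = 7600/261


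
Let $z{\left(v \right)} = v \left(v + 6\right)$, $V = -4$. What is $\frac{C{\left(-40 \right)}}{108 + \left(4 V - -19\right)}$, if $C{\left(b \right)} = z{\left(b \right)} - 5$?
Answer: $\frac{1355}{111} \approx 12.207$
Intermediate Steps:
$z{\left(v \right)} = v \left(6 + v\right)$
$C{\left(b \right)} = -5 + b \left(6 + b\right)$ ($C{\left(b \right)} = b \left(6 + b\right) - 5 = -5 + b \left(6 + b\right)$)
$\frac{C{\left(-40 \right)}}{108 + \left(4 V - -19\right)} = \frac{-5 - 40 \left(6 - 40\right)}{108 + \left(4 \left(-4\right) - -19\right)} = \frac{-5 - -1360}{108 + \left(-16 + 19\right)} = \frac{-5 + 1360}{108 + 3} = \frac{1}{111} \cdot 1355 = \frac{1355}{111}$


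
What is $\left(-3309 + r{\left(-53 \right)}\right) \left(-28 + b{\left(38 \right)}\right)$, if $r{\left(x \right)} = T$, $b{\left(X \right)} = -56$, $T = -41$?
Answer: $281400$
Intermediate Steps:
$r{\left(x \right)} = -41$
$\left(-3309 + r{\left(-53 \right)}\right) \left(-28 + b{\left(38 \right)}\right) = \left(-3309 - 41\right) \left(-28 - 56\right) = \left(-3350\right) \left(-84\right) = 281400$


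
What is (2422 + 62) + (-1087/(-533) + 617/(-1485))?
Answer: 1967383754/791505 ≈ 2485.6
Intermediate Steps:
(2422 + 62) + (-1087/(-533) + 617/(-1485)) = 2484 + (-1087*(-1/533) + 617*(-1/1485)) = 2484 + (1087/533 - 617/1485) = 2484 + 1285334/791505 = 1967383754/791505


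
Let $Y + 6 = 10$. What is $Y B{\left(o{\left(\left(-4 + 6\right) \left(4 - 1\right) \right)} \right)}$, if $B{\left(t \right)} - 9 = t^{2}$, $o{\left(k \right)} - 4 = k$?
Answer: $436$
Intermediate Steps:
$o{\left(k \right)} = 4 + k$
$Y = 4$ ($Y = -6 + 10 = 4$)
$B{\left(t \right)} = 9 + t^{2}$
$Y B{\left(o{\left(\left(-4 + 6\right) \left(4 - 1\right) \right)} \right)} = 4 \left(9 + \left(4 + \left(-4 + 6\right) \left(4 - 1\right)\right)^{2}\right) = 4 \left(9 + \left(4 + 2 \cdot 3\right)^{2}\right) = 4 \left(9 + \left(4 + 6\right)^{2}\right) = 4 \left(9 + 10^{2}\right) = 4 \left(9 + 100\right) = 4 \cdot 109 = 436$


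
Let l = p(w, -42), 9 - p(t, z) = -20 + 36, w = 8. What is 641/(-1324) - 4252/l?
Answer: 5625161/9268 ≈ 606.94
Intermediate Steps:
p(t, z) = -7 (p(t, z) = 9 - (-20 + 36) = 9 - 1*16 = 9 - 16 = -7)
l = -7
641/(-1324) - 4252/l = 641/(-1324) - 4252/(-7) = 641*(-1/1324) - 4252*(-1/7) = -641/1324 + 4252/7 = 5625161/9268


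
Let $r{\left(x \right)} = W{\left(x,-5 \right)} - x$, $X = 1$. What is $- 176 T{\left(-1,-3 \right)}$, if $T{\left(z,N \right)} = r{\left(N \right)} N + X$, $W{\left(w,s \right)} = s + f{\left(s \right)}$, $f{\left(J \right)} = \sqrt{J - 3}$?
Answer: $-1232 + 1056 i \sqrt{2} \approx -1232.0 + 1493.4 i$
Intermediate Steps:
$f{\left(J \right)} = \sqrt{-3 + J}$
$W{\left(w,s \right)} = s + \sqrt{-3 + s}$
$r{\left(x \right)} = -5 - x + 2 i \sqrt{2}$ ($r{\left(x \right)} = \left(-5 + \sqrt{-3 - 5}\right) - x = \left(-5 + \sqrt{-8}\right) - x = \left(-5 + 2 i \sqrt{2}\right) - x = -5 - x + 2 i \sqrt{2}$)
$T{\left(z,N \right)} = 1 + N \left(-5 - N + 2 i \sqrt{2}\right)$ ($T{\left(z,N \right)} = \left(-5 - N + 2 i \sqrt{2}\right) N + 1 = N \left(-5 - N + 2 i \sqrt{2}\right) + 1 = 1 + N \left(-5 - N + 2 i \sqrt{2}\right)$)
$- 176 T{\left(-1,-3 \right)} = - 176 \left(1 - - 3 \left(5 - 3 - 2 i \sqrt{2}\right)\right) = - 176 \left(1 - - 3 \left(2 - 2 i \sqrt{2}\right)\right) = - 176 \left(1 + \left(6 - 6 i \sqrt{2}\right)\right) = - 176 \left(7 - 6 i \sqrt{2}\right) = -1232 + 1056 i \sqrt{2}$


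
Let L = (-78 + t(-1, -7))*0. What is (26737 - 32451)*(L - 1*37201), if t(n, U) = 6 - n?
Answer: 212566514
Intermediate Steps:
L = 0 (L = (-78 + (6 - 1*(-1)))*0 = (-78 + (6 + 1))*0 = (-78 + 7)*0 = -71*0 = 0)
(26737 - 32451)*(L - 1*37201) = (26737 - 32451)*(0 - 1*37201) = -5714*(0 - 37201) = -5714*(-37201) = 212566514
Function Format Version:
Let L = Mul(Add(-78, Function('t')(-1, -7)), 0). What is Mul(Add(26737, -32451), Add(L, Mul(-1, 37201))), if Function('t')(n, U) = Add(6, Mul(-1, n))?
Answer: 212566514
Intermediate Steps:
L = 0 (L = Mul(Add(-78, Add(6, Mul(-1, -1))), 0) = Mul(Add(-78, Add(6, 1)), 0) = Mul(Add(-78, 7), 0) = Mul(-71, 0) = 0)
Mul(Add(26737, -32451), Add(L, Mul(-1, 37201))) = Mul(Add(26737, -32451), Add(0, Mul(-1, 37201))) = Mul(-5714, Add(0, -37201)) = Mul(-5714, -37201) = 212566514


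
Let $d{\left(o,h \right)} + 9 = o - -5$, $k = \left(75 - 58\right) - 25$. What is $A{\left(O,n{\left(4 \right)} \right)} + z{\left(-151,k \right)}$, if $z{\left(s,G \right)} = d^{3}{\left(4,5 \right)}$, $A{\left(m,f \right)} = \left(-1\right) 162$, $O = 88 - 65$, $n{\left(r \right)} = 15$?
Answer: $-162$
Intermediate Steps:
$k = -8$ ($k = 17 - 25 = -8$)
$O = 23$ ($O = 88 - 65 = 23$)
$A{\left(m,f \right)} = -162$
$d{\left(o,h \right)} = -4 + o$ ($d{\left(o,h \right)} = -9 + \left(o - -5\right) = -9 + \left(o + 5\right) = -9 + \left(5 + o\right) = -4 + o$)
$z{\left(s,G \right)} = 0$ ($z{\left(s,G \right)} = \left(-4 + 4\right)^{3} = 0^{3} = 0$)
$A{\left(O,n{\left(4 \right)} \right)} + z{\left(-151,k \right)} = -162 + 0 = -162$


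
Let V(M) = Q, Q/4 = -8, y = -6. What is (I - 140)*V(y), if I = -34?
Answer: 5568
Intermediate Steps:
Q = -32 (Q = 4*(-8) = -32)
V(M) = -32
(I - 140)*V(y) = (-34 - 140)*(-32) = -174*(-32) = 5568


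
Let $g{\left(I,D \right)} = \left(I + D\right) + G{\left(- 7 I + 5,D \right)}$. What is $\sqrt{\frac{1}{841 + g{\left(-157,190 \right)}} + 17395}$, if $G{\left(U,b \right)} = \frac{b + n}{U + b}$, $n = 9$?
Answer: $\frac{3 \sqrt{2473011815286605}}{1131155} \approx 131.89$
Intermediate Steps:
$G{\left(U,b \right)} = \frac{9 + b}{U + b}$ ($G{\left(U,b \right)} = \frac{b + 9}{U + b} = \frac{9 + b}{U + b}$)
$g{\left(I,D \right)} = D + I + \frac{9 + D}{5 + D - 7 I}$ ($g{\left(I,D \right)} = \left(I + D\right) + \frac{9 + D}{\left(- 7 I + 5\right) + D} = \left(D + I\right) + \frac{9 + D}{\left(5 - 7 I\right) + D} = \left(D + I\right) + \frac{9 + D}{5 + D - 7 I} = D + I + \frac{9 + D}{5 + D - 7 I}$)
$\sqrt{\frac{1}{841 + g{\left(-157,190 \right)}} + 17395} = \sqrt{\frac{1}{841 + \frac{9 + 190 + \left(190 - 157\right) \left(5 + 190 - -1099\right)}{5 + 190 - -1099}} + 17395} = \sqrt{\frac{1}{841 + \frac{9 + 190 + 33 \left(5 + 190 + 1099\right)}{5 + 190 + 1099}} + 17395} = \sqrt{\frac{1}{841 + \frac{9 + 190 + 33 \cdot 1294}{1294}} + 17395} = \sqrt{\frac{1}{841 + \frac{9 + 190 + 42702}{1294}} + 17395} = \sqrt{\frac{1}{841 + \frac{1}{1294} \cdot 42901} + 17395} = \sqrt{\frac{1}{841 + \frac{42901}{1294}} + 17395} = \sqrt{\frac{1}{\frac{1131155}{1294}} + 17395} = \sqrt{\frac{1294}{1131155} + 17395} = \sqrt{\frac{19676442519}{1131155}} = \frac{3 \sqrt{2473011815286605}}{1131155}$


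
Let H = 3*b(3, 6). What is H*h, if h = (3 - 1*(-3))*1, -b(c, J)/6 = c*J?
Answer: -1944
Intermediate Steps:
b(c, J) = -6*J*c (b(c, J) = -6*c*J = -6*J*c)
h = 6 (h = (3 + 3)*1 = 6*1 = 6)
H = -324 (H = 3*(-6*6*3) = 3*(-108) = -324)
H*h = -324*6 = -1944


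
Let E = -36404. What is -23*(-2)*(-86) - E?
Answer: 32448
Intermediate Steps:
-23*(-2)*(-86) - E = -23*(-2)*(-86) - 1*(-36404) = 46*(-86) + 36404 = -3956 + 36404 = 32448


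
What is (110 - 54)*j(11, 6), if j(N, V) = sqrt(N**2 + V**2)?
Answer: 56*sqrt(157) ≈ 701.68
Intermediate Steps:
(110 - 54)*j(11, 6) = (110 - 54)*sqrt(11**2 + 6**2) = 56*sqrt(121 + 36) = 56*sqrt(157)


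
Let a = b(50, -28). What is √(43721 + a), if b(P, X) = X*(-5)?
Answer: √43861 ≈ 209.43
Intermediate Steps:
b(P, X) = -5*X
a = 140 (a = -5*(-28) = 140)
√(43721 + a) = √(43721 + 140) = √43861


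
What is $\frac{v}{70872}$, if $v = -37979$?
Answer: $- \frac{37979}{70872} \approx -0.53588$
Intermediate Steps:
$\frac{v}{70872} = - \frac{37979}{70872}$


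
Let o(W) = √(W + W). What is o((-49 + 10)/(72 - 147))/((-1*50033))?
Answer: -√26/250165 ≈ -2.0383e-5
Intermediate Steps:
o(W) = √2*√W (o(W) = √(2*W) = √2*√W)
o((-49 + 10)/(72 - 147))/((-1*50033)) = (√2*√((-49 + 10)/(72 - 147)))/((-1*50033)) = (√2*√(-39/(-75)))/(-50033) = (√2*√(-39*(-1/75)))*(-1/50033) = (√2*√(13/25))*(-1/50033) = (√2*(√13/5))*(-1/50033) = (√26/5)*(-1/50033) = -√26/250165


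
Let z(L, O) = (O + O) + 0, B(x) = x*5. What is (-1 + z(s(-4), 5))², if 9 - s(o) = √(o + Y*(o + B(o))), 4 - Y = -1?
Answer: 81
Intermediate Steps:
B(x) = 5*x
Y = 5 (Y = 4 - 1*(-1) = 4 + 1 = 5)
s(o) = 9 - √31*√o (s(o) = 9 - √(o + 5*(o + 5*o)) = 9 - √(o + 5*(6*o)) = 9 - √(o + 30*o) = 9 - √(31*o) = 9 - √31*√o)
z(L, O) = 2*O (z(L, O) = 2*O + 0 = 2*O)
(-1 + z(s(-4), 5))² = (-1 + 2*5)² = (-1 + 10)² = 9² = 81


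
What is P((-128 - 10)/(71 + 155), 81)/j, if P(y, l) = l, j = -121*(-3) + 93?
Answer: 27/152 ≈ 0.17763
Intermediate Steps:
j = 456 (j = 363 + 93 = 456)
P((-128 - 10)/(71 + 155), 81)/j = 81/456 = 81*(1/456) = 27/152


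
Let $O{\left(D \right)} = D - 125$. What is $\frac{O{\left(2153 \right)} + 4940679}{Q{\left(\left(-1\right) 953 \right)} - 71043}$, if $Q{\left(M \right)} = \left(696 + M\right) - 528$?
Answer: $- \frac{4942707}{71828} \approx -68.813$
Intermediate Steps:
$O{\left(D \right)} = -125 + D$
$Q{\left(M \right)} = 168 + M$
$\frac{O{\left(2153 \right)} + 4940679}{Q{\left(\left(-1\right) 953 \right)} - 71043} = \frac{\left(-125 + 2153\right) + 4940679}{\left(168 - 953\right) - 71043} = \frac{2028 + 4940679}{\left(168 - 953\right) - 71043} = \frac{4942707}{-785 - 71043} = \frac{4942707}{-71828} = 4942707 \left(- \frac{1}{71828}\right) = - \frac{4942707}{71828}$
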